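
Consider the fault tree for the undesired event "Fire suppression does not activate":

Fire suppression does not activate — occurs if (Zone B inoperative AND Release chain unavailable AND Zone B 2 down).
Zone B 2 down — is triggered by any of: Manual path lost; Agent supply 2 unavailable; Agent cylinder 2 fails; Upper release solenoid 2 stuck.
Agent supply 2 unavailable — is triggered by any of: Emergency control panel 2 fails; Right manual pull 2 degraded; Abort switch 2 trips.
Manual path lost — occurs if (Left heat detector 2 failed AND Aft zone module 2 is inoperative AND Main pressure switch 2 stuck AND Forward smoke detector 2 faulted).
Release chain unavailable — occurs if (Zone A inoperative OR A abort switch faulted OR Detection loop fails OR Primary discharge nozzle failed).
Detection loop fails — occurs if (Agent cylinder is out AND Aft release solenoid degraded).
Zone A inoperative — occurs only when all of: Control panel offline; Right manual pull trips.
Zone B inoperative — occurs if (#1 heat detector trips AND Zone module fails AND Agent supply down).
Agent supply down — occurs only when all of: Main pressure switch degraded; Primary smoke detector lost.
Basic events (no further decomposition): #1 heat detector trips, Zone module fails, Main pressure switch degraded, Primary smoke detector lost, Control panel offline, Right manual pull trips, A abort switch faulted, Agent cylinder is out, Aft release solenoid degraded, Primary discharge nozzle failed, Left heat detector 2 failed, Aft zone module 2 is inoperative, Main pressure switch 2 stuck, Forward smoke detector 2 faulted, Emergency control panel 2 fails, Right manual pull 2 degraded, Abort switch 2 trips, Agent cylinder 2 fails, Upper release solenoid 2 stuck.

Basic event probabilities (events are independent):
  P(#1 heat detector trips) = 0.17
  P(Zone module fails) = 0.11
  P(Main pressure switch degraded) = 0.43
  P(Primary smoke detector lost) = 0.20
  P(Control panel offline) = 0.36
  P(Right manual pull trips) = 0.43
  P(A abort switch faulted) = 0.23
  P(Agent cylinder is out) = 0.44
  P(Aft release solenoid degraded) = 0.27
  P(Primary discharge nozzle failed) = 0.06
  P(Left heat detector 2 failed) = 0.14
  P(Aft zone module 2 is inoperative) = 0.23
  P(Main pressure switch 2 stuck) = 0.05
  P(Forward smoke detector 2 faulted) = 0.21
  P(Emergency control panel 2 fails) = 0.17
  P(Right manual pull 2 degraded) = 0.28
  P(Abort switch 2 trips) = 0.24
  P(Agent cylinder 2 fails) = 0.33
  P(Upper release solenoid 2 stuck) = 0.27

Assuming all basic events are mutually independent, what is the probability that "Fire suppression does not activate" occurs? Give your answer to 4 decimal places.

0.0006

P(Agent supply down) [AND] = 0.43 × 0.20 = 0.086000
P(Zone B inoperative) [AND] = 0.17 × 0.11 × 0.086000 = 0.001608
P(Zone A inoperative) [AND] = 0.36 × 0.43 = 0.154800
P(Detection loop fails) [AND] = 0.44 × 0.27 = 0.118800
P(Release chain unavailable) [OR] = 1 − (1−0.154800) × (1−0.23) × (1−0.118800) × (1−0.06) = 0.460921
P(Manual path lost) [AND] = 0.14 × 0.23 × 0.05 × 0.21 = 0.000338
P(Agent supply 2 unavailable) [OR] = 1 − (1−0.17) × (1−0.28) × (1−0.24) = 0.545824
P(Zone B 2 down) [OR] = 1 − (1−0.000338) × (1−0.545824) × (1−0.33) × (1−0.27) = 0.777938
P(Fire suppression does not activate) [AND] = 0.001608 × 0.460921 × 0.777938 = 0.000577
Rounded to 4 decimal places: P(Fire suppression does not activate) ≈ 0.0006.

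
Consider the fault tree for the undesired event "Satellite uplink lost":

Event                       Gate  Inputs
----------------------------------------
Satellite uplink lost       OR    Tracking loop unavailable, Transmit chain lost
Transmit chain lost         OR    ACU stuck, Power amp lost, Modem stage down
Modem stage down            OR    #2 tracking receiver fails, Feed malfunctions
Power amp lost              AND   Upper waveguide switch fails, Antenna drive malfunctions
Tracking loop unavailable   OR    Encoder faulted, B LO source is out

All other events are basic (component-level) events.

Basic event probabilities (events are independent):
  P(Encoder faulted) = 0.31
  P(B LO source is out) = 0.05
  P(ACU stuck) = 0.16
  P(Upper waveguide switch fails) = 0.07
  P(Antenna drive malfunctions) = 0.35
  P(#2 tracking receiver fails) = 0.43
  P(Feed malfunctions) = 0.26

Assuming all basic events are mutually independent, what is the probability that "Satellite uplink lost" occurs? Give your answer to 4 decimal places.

0.7734

P(Tracking loop unavailable) [OR] = 1 − (1−0.31) × (1−0.05) = 0.344500
P(Power amp lost) [AND] = 0.07 × 0.35 = 0.024500
P(Modem stage down) [OR] = 1 − (1−0.43) × (1−0.26) = 0.578200
P(Transmit chain lost) [OR] = 1 − (1−0.16) × (1−0.024500) × (1−0.578200) = 0.654369
P(Satellite uplink lost) [OR] = 1 − (1−0.344500) × (1−0.654369) = 0.773439
Rounded to 4 decimal places: P(Satellite uplink lost) ≈ 0.7734.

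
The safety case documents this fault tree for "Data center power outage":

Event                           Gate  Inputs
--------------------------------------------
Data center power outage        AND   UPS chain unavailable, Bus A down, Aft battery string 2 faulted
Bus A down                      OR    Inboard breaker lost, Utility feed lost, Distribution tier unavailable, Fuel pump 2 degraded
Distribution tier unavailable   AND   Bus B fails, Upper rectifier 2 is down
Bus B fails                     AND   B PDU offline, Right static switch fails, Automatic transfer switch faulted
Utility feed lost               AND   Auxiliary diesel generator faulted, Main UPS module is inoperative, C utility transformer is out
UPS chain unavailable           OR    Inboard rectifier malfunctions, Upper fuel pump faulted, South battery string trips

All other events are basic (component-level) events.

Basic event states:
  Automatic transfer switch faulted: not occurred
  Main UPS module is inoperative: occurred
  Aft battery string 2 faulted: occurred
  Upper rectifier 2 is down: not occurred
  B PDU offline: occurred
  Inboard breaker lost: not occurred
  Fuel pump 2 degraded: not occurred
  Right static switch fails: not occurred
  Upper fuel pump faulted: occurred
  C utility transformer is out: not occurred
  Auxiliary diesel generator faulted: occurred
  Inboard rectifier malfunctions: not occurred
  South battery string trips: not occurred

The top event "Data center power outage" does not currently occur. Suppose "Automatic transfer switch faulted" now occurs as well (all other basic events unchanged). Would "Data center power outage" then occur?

Counterfactual: set "Automatic transfer switch faulted" to occurred.
UPS chain unavailable [OR]: Inboard rectifier malfunctions=not, Upper fuel pump faulted=occurs, South battery string trips=not → at least one input occurs → occurs.
Utility feed lost [AND]: Auxiliary diesel generator faulted=occurs, Main UPS module is inoperative=occurs, C utility transformer is out=not → not all inputs occur → does not occur.
Bus B fails [AND]: B PDU offline=occurs, Right static switch fails=not, Automatic transfer switch faulted=occurs → not all inputs occur → does not occur.
Distribution tier unavailable [AND]: Bus B fails=not, Upper rectifier 2 is down=not → not all inputs occur → does not occur.
Bus A down [OR]: Inboard breaker lost=not, Utility feed lost=not, Distribution tier unavailable=not, Fuel pump 2 degraded=not → no input occurs → does not occur.
Data center power outage [AND]: UPS chain unavailable=occurs, Bus A down=not, Aft battery string 2 faulted=occurs → not all inputs occur → does not occur.

No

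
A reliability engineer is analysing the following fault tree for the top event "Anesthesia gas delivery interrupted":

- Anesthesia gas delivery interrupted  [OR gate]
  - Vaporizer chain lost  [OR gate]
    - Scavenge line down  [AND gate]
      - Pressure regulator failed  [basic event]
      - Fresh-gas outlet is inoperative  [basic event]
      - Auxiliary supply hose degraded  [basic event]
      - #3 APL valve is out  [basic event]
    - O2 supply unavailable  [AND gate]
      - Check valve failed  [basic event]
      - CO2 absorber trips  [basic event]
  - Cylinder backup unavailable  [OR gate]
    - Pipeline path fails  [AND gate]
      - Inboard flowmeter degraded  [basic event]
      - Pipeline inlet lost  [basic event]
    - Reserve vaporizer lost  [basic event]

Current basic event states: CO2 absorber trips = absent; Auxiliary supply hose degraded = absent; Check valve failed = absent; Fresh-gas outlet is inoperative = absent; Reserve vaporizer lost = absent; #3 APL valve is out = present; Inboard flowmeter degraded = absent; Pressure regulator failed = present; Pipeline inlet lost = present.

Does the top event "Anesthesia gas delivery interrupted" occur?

Scavenge line down [AND]: Pressure regulator failed=occurs, Fresh-gas outlet is inoperative=not, Auxiliary supply hose degraded=not, #3 APL valve is out=occurs → not all inputs occur → does not occur.
O2 supply unavailable [AND]: Check valve failed=not, CO2 absorber trips=not → not all inputs occur → does not occur.
Vaporizer chain lost [OR]: Scavenge line down=not, O2 supply unavailable=not → no input occurs → does not occur.
Pipeline path fails [AND]: Inboard flowmeter degraded=not, Pipeline inlet lost=occurs → not all inputs occur → does not occur.
Cylinder backup unavailable [OR]: Pipeline path fails=not, Reserve vaporizer lost=not → no input occurs → does not occur.
Anesthesia gas delivery interrupted [OR]: Vaporizer chain lost=not, Cylinder backup unavailable=not → no input occurs → does not occur.

No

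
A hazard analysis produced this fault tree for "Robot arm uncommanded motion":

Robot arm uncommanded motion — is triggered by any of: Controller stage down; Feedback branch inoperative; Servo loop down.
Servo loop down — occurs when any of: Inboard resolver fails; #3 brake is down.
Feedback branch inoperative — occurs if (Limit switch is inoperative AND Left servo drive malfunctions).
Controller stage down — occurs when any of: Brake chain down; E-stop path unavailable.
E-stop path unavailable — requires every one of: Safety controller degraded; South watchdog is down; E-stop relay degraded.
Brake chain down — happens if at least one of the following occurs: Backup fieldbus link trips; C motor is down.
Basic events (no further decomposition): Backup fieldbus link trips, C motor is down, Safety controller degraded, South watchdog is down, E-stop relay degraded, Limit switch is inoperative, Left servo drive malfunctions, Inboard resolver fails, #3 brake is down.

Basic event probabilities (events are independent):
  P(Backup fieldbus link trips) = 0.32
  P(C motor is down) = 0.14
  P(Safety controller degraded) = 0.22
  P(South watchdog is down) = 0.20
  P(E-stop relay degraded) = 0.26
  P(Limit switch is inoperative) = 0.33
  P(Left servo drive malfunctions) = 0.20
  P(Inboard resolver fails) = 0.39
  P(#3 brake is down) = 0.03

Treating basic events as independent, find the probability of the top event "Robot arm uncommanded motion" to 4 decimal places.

0.6805

P(Brake chain down) [OR] = 1 − (1−0.32) × (1−0.14) = 0.415200
P(E-stop path unavailable) [AND] = 0.22 × 0.20 × 0.26 = 0.011440
P(Controller stage down) [OR] = 1 − (1−0.415200) × (1−0.011440) = 0.421890
P(Feedback branch inoperative) [AND] = 0.33 × 0.20 = 0.066000
P(Servo loop down) [OR] = 1 − (1−0.39) × (1−0.03) = 0.408300
P(Robot arm uncommanded motion) [OR] = 1 − (1−0.421890) × (1−0.066000) × (1−0.408300) = 0.680509
Rounded to 4 decimal places: P(Robot arm uncommanded motion) ≈ 0.6805.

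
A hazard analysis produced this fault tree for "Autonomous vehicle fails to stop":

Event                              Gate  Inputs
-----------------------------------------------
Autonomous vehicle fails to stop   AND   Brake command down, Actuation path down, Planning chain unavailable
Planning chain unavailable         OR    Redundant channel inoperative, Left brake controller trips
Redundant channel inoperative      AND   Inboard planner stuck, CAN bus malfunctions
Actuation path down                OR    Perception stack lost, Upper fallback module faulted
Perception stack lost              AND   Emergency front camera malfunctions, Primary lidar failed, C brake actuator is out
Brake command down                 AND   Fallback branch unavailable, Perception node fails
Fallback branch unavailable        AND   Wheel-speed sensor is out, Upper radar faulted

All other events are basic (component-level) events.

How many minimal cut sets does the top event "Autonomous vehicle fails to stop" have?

Fallback branch unavailable [AND]: one cut set from each child combined → 1 × 1 = 1 cut set(s).
Brake command down [AND]: one cut set from each child combined → 1 × 1 = 1 cut set(s).
Perception stack lost [AND]: one cut set from each child combined → 1 × 1 × 1 = 1 cut set(s).
Actuation path down [OR]: union of children's cut sets → 2 cut set(s).
Redundant channel inoperative [AND]: one cut set from each child combined → 1 × 1 = 1 cut set(s).
Planning chain unavailable [OR]: union of children's cut sets → 2 cut set(s).
Autonomous vehicle fails to stop [AND]: one cut set from each child combined → 1 × 2 × 2 = 4 cut set(s).
Minimal cut sets: {C brake actuator is out, CAN bus malfunctions, Emergency front camera malfunctions, Inboard planner stuck, Perception node fails, Primary lidar failed, Upper radar faulted, Wheel-speed sensor is out}; {C brake actuator is out, Emergency front camera malfunctions, Left brake controller trips, Perception node fails, Primary lidar failed, Upper radar faulted, Wheel-speed sensor is out}; {CAN bus malfunctions, Inboard planner stuck, Perception node fails, Upper fallback module faulted, Upper radar faulted, Wheel-speed sensor is out}; {Left brake controller trips, Perception node fails, Upper fallback module faulted, Upper radar faulted, Wheel-speed sensor is out}.

4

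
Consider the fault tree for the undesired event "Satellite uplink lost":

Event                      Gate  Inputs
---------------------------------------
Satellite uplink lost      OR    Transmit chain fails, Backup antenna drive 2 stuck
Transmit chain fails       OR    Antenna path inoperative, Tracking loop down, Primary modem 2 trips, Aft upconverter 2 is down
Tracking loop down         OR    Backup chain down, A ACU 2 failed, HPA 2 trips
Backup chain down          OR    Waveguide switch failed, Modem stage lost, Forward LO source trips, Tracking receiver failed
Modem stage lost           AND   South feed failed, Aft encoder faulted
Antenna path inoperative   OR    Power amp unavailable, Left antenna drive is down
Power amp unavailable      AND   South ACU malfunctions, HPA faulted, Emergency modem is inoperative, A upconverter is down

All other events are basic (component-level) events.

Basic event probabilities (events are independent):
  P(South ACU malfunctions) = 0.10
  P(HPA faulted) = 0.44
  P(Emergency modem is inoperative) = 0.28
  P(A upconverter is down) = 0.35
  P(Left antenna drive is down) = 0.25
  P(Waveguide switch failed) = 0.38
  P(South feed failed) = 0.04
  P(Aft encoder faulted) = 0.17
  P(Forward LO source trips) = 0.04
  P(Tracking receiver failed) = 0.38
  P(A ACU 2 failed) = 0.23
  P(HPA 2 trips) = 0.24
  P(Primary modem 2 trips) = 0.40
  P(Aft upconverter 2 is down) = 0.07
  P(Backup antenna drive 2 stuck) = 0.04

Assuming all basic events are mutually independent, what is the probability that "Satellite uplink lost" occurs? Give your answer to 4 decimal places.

0.9142

P(Power amp unavailable) [AND] = 0.10 × 0.44 × 0.28 × 0.35 = 0.004312
P(Antenna path inoperative) [OR] = 1 − (1−0.004312) × (1−0.25) = 0.253234
P(Modem stage lost) [AND] = 0.04 × 0.17 = 0.006800
P(Backup chain down) [OR] = 1 − (1−0.38) × (1−0.006800) × (1−0.04) × (1−0.38) = 0.633485
P(Tracking loop down) [OR] = 1 − (1−0.633485) × (1−0.23) × (1−0.24) = 0.785515
P(Transmit chain fails) [OR] = 1 − (1−0.253234) × (1−0.785515) × (1−0.40) × (1−0.07) = 0.910625
P(Satellite uplink lost) [OR] = 1 − (1−0.910625) × (1−0.04) = 0.914200
Rounded to 4 decimal places: P(Satellite uplink lost) ≈ 0.9142.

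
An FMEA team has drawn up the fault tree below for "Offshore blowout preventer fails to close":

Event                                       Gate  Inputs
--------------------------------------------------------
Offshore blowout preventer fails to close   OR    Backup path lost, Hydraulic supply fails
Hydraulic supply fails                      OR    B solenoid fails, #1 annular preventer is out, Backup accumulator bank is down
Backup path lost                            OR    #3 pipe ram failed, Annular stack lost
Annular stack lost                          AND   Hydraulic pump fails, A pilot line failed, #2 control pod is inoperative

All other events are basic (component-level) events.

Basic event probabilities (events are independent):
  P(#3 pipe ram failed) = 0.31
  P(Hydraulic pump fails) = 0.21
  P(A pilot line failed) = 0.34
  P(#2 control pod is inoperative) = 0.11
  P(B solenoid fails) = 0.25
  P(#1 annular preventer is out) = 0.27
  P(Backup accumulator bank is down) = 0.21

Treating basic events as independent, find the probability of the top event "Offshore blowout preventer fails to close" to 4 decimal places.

P(Annular stack lost) [AND] = 0.21 × 0.34 × 0.11 = 0.007854
P(Backup path lost) [OR] = 1 − (1−0.31) × (1−0.007854) = 0.315419
P(Hydraulic supply fails) [OR] = 1 − (1−0.25) × (1−0.27) × (1−0.21) = 0.567475
P(Offshore blowout preventer fails to close) [OR] = 1 − (1−0.315419) × (1−0.567475) = 0.703902
Rounded to 4 decimal places: P(Offshore blowout preventer fails to close) ≈ 0.7039.

0.7039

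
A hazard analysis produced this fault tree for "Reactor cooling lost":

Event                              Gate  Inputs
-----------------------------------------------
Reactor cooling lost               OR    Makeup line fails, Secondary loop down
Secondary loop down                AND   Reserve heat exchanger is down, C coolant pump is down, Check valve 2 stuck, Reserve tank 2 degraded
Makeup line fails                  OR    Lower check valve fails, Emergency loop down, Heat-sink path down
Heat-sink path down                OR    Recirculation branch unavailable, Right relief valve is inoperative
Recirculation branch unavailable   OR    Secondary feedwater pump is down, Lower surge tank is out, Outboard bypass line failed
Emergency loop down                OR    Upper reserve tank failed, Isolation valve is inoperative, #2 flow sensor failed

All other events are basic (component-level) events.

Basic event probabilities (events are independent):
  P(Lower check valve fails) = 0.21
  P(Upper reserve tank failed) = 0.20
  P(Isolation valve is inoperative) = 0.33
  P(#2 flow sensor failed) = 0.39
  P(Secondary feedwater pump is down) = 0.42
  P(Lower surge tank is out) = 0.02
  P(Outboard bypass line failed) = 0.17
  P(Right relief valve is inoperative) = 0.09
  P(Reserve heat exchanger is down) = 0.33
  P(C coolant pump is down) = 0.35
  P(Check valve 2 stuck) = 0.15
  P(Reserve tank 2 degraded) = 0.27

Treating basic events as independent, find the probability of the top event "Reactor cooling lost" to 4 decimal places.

P(Emergency loop down) [OR] = 1 − (1−0.20) × (1−0.33) × (1−0.39) = 0.673040
P(Recirculation branch unavailable) [OR] = 1 − (1−0.42) × (1−0.02) × (1−0.17) = 0.528228
P(Heat-sink path down) [OR] = 1 − (1−0.528228) × (1−0.09) = 0.570687
P(Makeup line fails) [OR] = 1 − (1−0.21) × (1−0.673040) × (1−0.570687) = 0.889109
P(Secondary loop down) [AND] = 0.33 × 0.35 × 0.15 × 0.27 = 0.004678
P(Reactor cooling lost) [OR] = 1 − (1−0.889109) × (1−0.004678) = 0.889628
Rounded to 4 decimal places: P(Reactor cooling lost) ≈ 0.8896.

0.8896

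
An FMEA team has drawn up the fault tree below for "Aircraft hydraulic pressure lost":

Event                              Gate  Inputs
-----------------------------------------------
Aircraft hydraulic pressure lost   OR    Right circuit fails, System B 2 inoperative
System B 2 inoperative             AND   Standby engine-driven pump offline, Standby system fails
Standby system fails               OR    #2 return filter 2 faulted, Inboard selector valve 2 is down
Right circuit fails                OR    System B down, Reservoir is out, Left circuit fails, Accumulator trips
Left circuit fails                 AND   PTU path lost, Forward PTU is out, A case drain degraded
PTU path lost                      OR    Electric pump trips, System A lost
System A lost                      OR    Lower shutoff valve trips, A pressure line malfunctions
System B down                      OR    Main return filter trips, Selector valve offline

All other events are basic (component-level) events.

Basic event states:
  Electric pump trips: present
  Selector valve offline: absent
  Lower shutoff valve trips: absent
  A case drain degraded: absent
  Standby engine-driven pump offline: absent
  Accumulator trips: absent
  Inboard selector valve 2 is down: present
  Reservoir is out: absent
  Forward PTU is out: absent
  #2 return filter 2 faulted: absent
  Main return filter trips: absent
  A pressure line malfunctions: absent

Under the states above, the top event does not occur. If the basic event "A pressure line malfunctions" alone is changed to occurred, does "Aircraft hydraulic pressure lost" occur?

Counterfactual: set "A pressure line malfunctions" to occurred.
System B down [OR]: Main return filter trips=not, Selector valve offline=not → no input occurs → does not occur.
System A lost [OR]: Lower shutoff valve trips=not, A pressure line malfunctions=occurs → at least one input occurs → occurs.
PTU path lost [OR]: Electric pump trips=occurs, System A lost=occurs → at least one input occurs → occurs.
Left circuit fails [AND]: PTU path lost=occurs, Forward PTU is out=not, A case drain degraded=not → not all inputs occur → does not occur.
Right circuit fails [OR]: System B down=not, Reservoir is out=not, Left circuit fails=not, Accumulator trips=not → no input occurs → does not occur.
Standby system fails [OR]: #2 return filter 2 faulted=not, Inboard selector valve 2 is down=occurs → at least one input occurs → occurs.
System B 2 inoperative [AND]: Standby engine-driven pump offline=not, Standby system fails=occurs → not all inputs occur → does not occur.
Aircraft hydraulic pressure lost [OR]: Right circuit fails=not, System B 2 inoperative=not → no input occurs → does not occur.

No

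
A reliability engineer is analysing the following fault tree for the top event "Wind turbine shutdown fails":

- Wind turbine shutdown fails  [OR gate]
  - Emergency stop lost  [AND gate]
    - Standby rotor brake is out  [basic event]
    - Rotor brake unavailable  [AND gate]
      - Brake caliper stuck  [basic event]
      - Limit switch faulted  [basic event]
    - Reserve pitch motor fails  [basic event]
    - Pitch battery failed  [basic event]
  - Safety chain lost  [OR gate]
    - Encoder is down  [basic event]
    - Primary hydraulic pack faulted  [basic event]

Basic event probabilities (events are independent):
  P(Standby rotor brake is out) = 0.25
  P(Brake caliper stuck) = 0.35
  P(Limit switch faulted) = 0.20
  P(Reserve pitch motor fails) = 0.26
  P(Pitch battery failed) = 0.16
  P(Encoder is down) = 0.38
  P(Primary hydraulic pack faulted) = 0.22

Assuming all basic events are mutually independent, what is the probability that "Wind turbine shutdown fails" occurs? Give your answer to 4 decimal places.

P(Rotor brake unavailable) [AND] = 0.35 × 0.20 = 0.070000
P(Emergency stop lost) [AND] = 0.25 × 0.070000 × 0.26 × 0.16 = 0.000728
P(Safety chain lost) [OR] = 1 − (1−0.38) × (1−0.22) = 0.516400
P(Wind turbine shutdown fails) [OR] = 1 − (1−0.000728) × (1−0.516400) = 0.516752
Rounded to 4 decimal places: P(Wind turbine shutdown fails) ≈ 0.5168.

0.5168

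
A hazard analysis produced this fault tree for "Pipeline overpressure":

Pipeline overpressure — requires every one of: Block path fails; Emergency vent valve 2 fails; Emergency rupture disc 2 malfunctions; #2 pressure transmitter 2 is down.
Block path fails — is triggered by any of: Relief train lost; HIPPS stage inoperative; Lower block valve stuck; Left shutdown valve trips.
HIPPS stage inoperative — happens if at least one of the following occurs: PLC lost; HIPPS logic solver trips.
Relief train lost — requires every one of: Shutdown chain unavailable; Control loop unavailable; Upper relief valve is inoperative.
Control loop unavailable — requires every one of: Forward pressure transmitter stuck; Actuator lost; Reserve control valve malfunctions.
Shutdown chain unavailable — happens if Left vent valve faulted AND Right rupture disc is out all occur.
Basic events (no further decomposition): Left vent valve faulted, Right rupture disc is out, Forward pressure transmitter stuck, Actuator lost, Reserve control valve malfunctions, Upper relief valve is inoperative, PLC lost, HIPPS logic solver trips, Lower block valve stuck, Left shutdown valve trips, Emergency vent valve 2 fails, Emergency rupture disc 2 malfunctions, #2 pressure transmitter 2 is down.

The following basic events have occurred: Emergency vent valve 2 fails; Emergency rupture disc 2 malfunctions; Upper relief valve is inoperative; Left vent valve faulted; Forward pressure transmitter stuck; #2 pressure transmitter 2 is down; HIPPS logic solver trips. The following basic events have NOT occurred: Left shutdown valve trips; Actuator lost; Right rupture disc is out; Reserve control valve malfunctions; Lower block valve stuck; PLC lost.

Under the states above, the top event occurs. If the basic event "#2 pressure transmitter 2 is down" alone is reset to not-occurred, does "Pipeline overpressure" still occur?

Counterfactual: set "#2 pressure transmitter 2 is down" to not occurred.
Shutdown chain unavailable [AND]: Left vent valve faulted=occurs, Right rupture disc is out=not → not all inputs occur → does not occur.
Control loop unavailable [AND]: Forward pressure transmitter stuck=occurs, Actuator lost=not, Reserve control valve malfunctions=not → not all inputs occur → does not occur.
Relief train lost [AND]: Shutdown chain unavailable=not, Control loop unavailable=not, Upper relief valve is inoperative=occurs → not all inputs occur → does not occur.
HIPPS stage inoperative [OR]: PLC lost=not, HIPPS logic solver trips=occurs → at least one input occurs → occurs.
Block path fails [OR]: Relief train lost=not, HIPPS stage inoperative=occurs, Lower block valve stuck=not, Left shutdown valve trips=not → at least one input occurs → occurs.
Pipeline overpressure [AND]: Block path fails=occurs, Emergency vent valve 2 fails=occurs, Emergency rupture disc 2 malfunctions=occurs, #2 pressure transmitter 2 is down=not → not all inputs occur → does not occur.

No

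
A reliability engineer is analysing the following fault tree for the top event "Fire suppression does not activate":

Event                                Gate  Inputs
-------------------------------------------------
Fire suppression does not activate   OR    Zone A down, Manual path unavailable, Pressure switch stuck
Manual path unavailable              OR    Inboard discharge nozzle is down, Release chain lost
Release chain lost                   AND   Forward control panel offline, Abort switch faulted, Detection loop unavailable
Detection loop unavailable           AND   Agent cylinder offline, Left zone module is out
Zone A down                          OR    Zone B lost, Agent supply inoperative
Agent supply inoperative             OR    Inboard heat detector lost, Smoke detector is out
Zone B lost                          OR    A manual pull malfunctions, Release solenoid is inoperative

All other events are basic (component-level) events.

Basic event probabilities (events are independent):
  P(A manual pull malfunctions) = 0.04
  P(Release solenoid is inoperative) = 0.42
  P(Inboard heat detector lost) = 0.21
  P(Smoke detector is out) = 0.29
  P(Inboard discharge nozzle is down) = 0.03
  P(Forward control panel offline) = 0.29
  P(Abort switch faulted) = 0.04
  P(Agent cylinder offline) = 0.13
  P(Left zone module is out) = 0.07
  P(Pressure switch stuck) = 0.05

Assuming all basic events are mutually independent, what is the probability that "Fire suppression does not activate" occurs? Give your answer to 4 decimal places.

0.7122

P(Zone B lost) [OR] = 1 − (1−0.04) × (1−0.42) = 0.443200
P(Agent supply inoperative) [OR] = 1 − (1−0.21) × (1−0.29) = 0.439100
P(Zone A down) [OR] = 1 − (1−0.443200) × (1−0.439100) = 0.687691
P(Detection loop unavailable) [AND] = 0.13 × 0.07 = 0.009100
P(Release chain lost) [AND] = 0.29 × 0.04 × 0.009100 = 0.000106
P(Manual path unavailable) [OR] = 1 − (1−0.03) × (1−0.000106) = 0.030103
P(Fire suppression does not activate) [OR] = 1 − (1−0.687691) × (1−0.030103) × (1−0.05) = 0.712238
Rounded to 4 decimal places: P(Fire suppression does not activate) ≈ 0.7122.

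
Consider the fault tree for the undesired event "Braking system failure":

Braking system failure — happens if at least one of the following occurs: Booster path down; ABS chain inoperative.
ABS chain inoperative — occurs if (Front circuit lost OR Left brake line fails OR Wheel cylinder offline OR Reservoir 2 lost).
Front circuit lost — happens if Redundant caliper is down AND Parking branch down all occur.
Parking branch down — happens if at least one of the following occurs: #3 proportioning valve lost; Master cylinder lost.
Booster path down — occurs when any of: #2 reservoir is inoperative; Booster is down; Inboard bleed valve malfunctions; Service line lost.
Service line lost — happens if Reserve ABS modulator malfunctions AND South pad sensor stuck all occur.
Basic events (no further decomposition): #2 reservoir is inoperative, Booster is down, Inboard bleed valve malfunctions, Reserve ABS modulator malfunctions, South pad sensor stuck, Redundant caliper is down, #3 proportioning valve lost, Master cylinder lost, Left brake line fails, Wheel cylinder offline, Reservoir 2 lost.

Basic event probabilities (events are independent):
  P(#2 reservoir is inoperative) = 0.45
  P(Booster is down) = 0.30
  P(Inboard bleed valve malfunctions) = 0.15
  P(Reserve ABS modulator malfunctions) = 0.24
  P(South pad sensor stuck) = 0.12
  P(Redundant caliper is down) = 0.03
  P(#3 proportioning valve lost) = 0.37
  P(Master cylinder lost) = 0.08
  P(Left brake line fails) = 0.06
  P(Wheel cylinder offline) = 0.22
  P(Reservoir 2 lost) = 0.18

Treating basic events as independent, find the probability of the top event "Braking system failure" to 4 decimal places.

P(Service line lost) [AND] = 0.24 × 0.12 = 0.028800
P(Booster path down) [OR] = 1 − (1−0.45) × (1−0.30) × (1−0.15) × (1−0.028800) = 0.682175
P(Parking branch down) [OR] = 1 − (1−0.37) × (1−0.08) = 0.420400
P(Front circuit lost) [AND] = 0.03 × 0.420400 = 0.012612
P(ABS chain inoperative) [OR] = 1 − (1−0.012612) × (1−0.06) × (1−0.22) × (1−0.18) = 0.406359
P(Braking system failure) [OR] = 1 − (1−0.682175) × (1−0.406359) = 0.811326
Rounded to 4 decimal places: P(Braking system failure) ≈ 0.8113.

0.8113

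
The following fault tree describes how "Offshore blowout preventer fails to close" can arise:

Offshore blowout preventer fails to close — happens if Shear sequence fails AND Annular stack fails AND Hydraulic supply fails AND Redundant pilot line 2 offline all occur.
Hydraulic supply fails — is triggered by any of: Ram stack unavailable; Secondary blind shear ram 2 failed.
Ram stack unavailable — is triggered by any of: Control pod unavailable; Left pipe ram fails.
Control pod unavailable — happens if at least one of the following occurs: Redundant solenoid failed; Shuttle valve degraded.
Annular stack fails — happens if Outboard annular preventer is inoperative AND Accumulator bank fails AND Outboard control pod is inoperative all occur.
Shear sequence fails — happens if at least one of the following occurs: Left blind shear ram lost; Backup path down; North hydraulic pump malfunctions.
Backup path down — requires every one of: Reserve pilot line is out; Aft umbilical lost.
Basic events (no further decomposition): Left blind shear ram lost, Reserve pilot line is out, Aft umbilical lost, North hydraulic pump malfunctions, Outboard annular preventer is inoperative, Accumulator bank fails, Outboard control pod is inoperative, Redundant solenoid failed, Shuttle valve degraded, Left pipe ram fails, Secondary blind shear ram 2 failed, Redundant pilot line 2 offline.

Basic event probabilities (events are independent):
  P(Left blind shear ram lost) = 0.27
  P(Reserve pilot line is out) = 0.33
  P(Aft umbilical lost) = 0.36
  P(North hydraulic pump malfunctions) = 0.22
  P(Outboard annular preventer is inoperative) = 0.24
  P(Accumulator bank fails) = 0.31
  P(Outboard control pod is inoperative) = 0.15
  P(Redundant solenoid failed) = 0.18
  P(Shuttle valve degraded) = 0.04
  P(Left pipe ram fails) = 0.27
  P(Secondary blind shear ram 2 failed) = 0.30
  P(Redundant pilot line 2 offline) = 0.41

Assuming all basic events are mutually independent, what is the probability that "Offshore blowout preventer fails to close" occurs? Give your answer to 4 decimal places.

0.0014

P(Backup path down) [AND] = 0.33 × 0.36 = 0.118800
P(Shear sequence fails) [OR] = 1 − (1−0.27) × (1−0.118800) × (1−0.22) = 0.498245
P(Annular stack fails) [AND] = 0.24 × 0.31 × 0.15 = 0.011160
P(Control pod unavailable) [OR] = 1 − (1−0.18) × (1−0.04) = 0.212800
P(Ram stack unavailable) [OR] = 1 − (1−0.212800) × (1−0.27) = 0.425344
P(Hydraulic supply fails) [OR] = 1 − (1−0.425344) × (1−0.30) = 0.597741
P(Offshore blowout preventer fails to close) [AND] = 0.498245 × 0.011160 × 0.597741 × 0.41 = 0.001363
Rounded to 4 decimal places: P(Offshore blowout preventer fails to close) ≈ 0.0014.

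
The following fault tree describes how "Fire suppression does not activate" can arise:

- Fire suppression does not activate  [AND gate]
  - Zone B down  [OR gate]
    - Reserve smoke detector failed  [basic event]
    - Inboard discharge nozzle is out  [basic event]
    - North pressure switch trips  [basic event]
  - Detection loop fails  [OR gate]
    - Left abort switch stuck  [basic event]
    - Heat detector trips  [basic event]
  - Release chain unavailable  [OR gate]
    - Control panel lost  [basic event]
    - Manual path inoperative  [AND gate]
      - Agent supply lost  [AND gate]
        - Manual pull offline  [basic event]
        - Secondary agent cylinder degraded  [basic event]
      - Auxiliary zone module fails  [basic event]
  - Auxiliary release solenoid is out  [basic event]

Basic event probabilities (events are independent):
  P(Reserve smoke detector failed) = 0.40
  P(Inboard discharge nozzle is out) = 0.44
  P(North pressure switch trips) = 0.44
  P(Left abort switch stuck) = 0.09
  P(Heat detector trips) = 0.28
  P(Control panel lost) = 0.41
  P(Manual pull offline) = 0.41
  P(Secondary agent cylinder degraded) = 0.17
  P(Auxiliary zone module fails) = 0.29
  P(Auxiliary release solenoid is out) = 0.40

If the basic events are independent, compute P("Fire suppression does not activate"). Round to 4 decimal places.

0.0472

P(Zone B down) [OR] = 1 − (1−0.40) × (1−0.44) × (1−0.44) = 0.811840
P(Detection loop fails) [OR] = 1 − (1−0.09) × (1−0.28) = 0.344800
P(Agent supply lost) [AND] = 0.41 × 0.17 = 0.069700
P(Manual path inoperative) [AND] = 0.069700 × 0.29 = 0.020213
P(Release chain unavailable) [OR] = 1 − (1−0.41) × (1−0.020213) = 0.421926
P(Fire suppression does not activate) [AND] = 0.811840 × 0.344800 × 0.421926 × 0.40 = 0.047243
Rounded to 4 decimal places: P(Fire suppression does not activate) ≈ 0.0472.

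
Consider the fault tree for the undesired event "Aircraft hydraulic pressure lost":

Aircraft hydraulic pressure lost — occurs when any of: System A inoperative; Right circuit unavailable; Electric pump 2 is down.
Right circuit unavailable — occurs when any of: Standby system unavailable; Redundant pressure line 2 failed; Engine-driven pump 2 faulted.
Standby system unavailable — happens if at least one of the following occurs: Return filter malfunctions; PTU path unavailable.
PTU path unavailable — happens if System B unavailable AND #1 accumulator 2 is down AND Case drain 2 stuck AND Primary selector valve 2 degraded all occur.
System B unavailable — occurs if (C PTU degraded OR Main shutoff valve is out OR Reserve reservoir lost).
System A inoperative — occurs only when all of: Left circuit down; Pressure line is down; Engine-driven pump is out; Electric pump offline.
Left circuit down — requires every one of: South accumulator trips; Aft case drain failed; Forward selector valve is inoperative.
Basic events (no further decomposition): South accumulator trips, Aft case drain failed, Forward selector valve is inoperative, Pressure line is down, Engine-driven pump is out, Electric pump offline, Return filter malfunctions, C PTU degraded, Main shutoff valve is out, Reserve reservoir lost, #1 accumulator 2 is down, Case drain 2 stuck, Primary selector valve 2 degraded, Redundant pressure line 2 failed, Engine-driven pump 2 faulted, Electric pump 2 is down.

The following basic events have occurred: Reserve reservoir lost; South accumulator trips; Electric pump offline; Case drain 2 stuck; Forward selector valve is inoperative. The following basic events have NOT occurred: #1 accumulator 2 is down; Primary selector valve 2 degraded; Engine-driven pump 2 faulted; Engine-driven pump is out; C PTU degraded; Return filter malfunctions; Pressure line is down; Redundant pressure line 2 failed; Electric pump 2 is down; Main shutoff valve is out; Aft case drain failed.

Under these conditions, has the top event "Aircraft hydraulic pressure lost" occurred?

Left circuit down [AND]: South accumulator trips=occurs, Aft case drain failed=not, Forward selector valve is inoperative=occurs → not all inputs occur → does not occur.
System A inoperative [AND]: Left circuit down=not, Pressure line is down=not, Engine-driven pump is out=not, Electric pump offline=occurs → not all inputs occur → does not occur.
System B unavailable [OR]: C PTU degraded=not, Main shutoff valve is out=not, Reserve reservoir lost=occurs → at least one input occurs → occurs.
PTU path unavailable [AND]: System B unavailable=occurs, #1 accumulator 2 is down=not, Case drain 2 stuck=occurs, Primary selector valve 2 degraded=not → not all inputs occur → does not occur.
Standby system unavailable [OR]: Return filter malfunctions=not, PTU path unavailable=not → no input occurs → does not occur.
Right circuit unavailable [OR]: Standby system unavailable=not, Redundant pressure line 2 failed=not, Engine-driven pump 2 faulted=not → no input occurs → does not occur.
Aircraft hydraulic pressure lost [OR]: System A inoperative=not, Right circuit unavailable=not, Electric pump 2 is down=not → no input occurs → does not occur.

No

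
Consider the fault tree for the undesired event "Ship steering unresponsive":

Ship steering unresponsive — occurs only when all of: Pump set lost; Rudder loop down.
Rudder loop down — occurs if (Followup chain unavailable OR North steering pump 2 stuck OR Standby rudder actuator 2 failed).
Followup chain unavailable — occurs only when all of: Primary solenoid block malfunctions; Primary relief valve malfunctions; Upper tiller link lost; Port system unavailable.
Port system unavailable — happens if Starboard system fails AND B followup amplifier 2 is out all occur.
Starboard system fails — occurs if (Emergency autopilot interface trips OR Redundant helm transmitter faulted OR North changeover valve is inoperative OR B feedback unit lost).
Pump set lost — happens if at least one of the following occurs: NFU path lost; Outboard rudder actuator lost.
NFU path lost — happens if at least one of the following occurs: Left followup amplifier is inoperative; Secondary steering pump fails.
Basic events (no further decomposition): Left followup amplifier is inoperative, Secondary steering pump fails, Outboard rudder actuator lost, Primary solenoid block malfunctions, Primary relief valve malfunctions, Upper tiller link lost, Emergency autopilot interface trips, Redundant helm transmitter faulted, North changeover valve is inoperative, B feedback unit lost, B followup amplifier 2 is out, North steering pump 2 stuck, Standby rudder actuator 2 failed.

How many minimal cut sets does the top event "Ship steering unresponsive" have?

18

NFU path lost [OR]: union of children's cut sets → 2 cut set(s).
Pump set lost [OR]: union of children's cut sets → 3 cut set(s).
Starboard system fails [OR]: union of children's cut sets → 4 cut set(s).
Port system unavailable [AND]: one cut set from each child combined → 4 × 1 = 4 cut set(s).
Followup chain unavailable [AND]: one cut set from each child combined → 1 × 1 × 1 × 4 = 4 cut set(s).
Rudder loop down [OR]: union of children's cut sets → 6 cut set(s).
Ship steering unresponsive [AND]: one cut set from each child combined → 3 × 6 = 18 cut set(s).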